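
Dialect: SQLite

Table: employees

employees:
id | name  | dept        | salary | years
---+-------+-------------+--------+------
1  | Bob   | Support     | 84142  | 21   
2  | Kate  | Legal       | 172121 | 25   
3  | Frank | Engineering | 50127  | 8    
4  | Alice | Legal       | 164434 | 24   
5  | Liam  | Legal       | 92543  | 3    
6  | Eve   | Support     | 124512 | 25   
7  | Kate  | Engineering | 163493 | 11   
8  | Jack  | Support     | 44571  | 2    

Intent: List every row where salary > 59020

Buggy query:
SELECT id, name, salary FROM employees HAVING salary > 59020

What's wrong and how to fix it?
Bug: HAVING filters the output of aggregation, but this query has no GROUP BY and no aggregate functions, so SQLite rejects it (HAVING clause on a non-aggregate query); the condition here is per row

Fix: Use WHERE for row-level filtering

Corrected query:
SELECT id, name, salary FROM employees WHERE salary > 59020

Result:
id | name  | salary
---+-------+-------
1  | Bob   | 84142 
2  | Kate  | 172121
4  | Alice | 164434
5  | Liam  | 92543 
6  | Eve   | 124512
7  | Kate  | 163493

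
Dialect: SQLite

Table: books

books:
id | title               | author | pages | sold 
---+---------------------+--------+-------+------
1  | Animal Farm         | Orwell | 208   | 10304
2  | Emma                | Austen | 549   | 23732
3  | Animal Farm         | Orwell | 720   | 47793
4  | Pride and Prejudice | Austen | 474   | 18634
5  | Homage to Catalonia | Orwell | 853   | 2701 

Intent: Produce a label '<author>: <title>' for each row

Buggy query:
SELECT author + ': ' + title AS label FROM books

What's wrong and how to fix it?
Bug: '+' is numeric addition; on text columns SQLite converts them to 0 instead of concatenating

Fix: Use the || operator for string concatenation

Corrected query:
SELECT author || ': ' || title AS label FROM books

Result:
label                      
---------------------------
Orwell: Animal Farm        
Austen: Emma               
Orwell: Animal Farm        
Austen: Pride and Prejudice
Orwell: Homage to Catalonia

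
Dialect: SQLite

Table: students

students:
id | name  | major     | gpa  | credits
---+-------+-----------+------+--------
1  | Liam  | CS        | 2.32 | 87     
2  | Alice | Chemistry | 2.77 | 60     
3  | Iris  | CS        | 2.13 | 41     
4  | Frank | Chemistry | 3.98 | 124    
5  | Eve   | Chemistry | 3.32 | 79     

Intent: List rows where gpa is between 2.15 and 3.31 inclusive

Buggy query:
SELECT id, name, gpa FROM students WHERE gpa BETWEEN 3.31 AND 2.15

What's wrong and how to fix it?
Bug: The bounds are reversed; BETWEEN a AND b requires a <= b to match anything

Fix: Swap the bounds so the smaller value comes first

Corrected query:
SELECT id, name, gpa FROM students WHERE gpa BETWEEN 2.15 AND 3.31

Result:
id | name  | gpa 
---+-------+-----
1  | Liam  | 2.32
2  | Alice | 2.77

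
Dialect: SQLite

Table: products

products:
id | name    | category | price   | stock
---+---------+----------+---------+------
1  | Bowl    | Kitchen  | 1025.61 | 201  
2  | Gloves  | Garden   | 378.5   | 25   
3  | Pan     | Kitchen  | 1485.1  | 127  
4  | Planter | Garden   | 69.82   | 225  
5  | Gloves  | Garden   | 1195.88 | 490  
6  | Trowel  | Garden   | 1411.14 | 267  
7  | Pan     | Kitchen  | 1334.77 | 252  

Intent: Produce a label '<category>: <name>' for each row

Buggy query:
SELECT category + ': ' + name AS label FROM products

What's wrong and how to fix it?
Bug: '+' is numeric addition; on text columns SQLite converts them to 0 instead of concatenating

Fix: Replace + with || to concatenate text

Corrected query:
SELECT category || ': ' || name AS label FROM products

Result:
label          
---------------
Kitchen: Bowl  
Garden: Gloves 
Kitchen: Pan   
Garden: Planter
Garden: Gloves 
Garden: Trowel 
Kitchen: Pan   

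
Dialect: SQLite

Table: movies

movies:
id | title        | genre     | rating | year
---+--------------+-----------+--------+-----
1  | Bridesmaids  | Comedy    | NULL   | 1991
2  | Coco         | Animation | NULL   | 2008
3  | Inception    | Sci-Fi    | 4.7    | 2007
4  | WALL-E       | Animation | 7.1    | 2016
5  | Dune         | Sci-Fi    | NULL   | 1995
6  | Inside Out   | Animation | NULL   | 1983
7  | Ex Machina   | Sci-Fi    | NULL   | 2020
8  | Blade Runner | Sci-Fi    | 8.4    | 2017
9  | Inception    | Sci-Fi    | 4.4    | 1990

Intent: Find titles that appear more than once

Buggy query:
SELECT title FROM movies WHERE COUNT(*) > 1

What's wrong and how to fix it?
Bug: WHERE can't reference COUNT(*); aggregates are computed after WHERE

Fix: Group first, then use HAVING for the count condition

Corrected query:
SELECT title FROM movies GROUP BY title HAVING COUNT(*) > 1

Result:
title    
---------
Inception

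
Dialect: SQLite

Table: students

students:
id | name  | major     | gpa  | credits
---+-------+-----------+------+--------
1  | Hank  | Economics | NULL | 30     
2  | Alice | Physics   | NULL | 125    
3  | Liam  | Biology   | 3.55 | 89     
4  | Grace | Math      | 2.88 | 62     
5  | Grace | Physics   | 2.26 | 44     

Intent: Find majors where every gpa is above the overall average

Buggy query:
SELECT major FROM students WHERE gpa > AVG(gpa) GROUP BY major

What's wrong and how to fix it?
Bug: WHERE evaluates per row before aggregation, so AVG() is unavailable

Fix: Use a subquery for AVG and a HAVING MIN(...) filter so the condition holds for every row in the group

Corrected query:
SELECT major FROM students GROUP BY major HAVING MIN(gpa) > (SELECT AVG(gpa) FROM students)

Result:
major  
-------
Biology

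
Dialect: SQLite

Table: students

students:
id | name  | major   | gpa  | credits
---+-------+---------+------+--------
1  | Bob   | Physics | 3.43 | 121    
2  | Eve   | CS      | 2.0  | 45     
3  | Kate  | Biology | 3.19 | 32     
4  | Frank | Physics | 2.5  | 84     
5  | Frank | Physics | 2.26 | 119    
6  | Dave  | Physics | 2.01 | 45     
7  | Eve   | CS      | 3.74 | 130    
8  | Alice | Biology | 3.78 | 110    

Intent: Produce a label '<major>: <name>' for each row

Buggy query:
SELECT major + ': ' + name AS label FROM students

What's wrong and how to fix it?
Bug: SQLite uses || for string concatenation; + coerces text to numbers (yielding 0)

Fix: Replace + with || to concatenate text

Corrected query:
SELECT major || ': ' || name AS label FROM students

Result:
label         
--------------
Physics: Bob  
CS: Eve       
Biology: Kate 
Physics: Frank
Physics: Frank
Physics: Dave 
CS: Eve       
Biology: Alice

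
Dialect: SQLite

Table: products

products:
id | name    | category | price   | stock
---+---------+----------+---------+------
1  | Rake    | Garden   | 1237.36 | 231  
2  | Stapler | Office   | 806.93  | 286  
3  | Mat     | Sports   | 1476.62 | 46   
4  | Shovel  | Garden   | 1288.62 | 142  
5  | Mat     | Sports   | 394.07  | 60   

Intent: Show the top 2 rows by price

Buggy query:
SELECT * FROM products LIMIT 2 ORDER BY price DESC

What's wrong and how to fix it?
Bug: ORDER BY cannot follow LIMIT; LIMIT is the final clause

Fix: Swap the clauses: ORDER BY first, then LIMIT

Corrected query:
SELECT * FROM products ORDER BY price DESC LIMIT 2

Result:
id | name   | category | price   | stock
---+--------+----------+---------+------
3  | Mat    | Sports   | 1476.62 | 46   
4  | Shovel | Garden   | 1288.62 | 142  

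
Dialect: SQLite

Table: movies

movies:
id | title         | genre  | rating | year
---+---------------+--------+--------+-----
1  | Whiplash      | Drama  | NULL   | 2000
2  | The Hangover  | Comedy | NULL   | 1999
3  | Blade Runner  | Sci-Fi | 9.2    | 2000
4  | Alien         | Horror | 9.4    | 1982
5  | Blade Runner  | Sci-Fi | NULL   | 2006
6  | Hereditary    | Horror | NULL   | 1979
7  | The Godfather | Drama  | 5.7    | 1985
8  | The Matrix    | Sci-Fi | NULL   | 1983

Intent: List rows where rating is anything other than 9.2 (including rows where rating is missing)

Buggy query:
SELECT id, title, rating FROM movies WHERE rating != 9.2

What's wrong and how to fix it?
Bug: Inequality against NULL is unknown, not true; rows with NULL are dropped

Fix: Handle NULL separately with IS NULL alongside the inequality

Corrected query:
SELECT id, title, rating FROM movies WHERE rating != 9.2 OR rating IS NULL

Result:
id | title         | rating
---+---------------+-------
1  | Whiplash      | NULL  
2  | The Hangover  | NULL  
4  | Alien         | 9.4   
5  | Blade Runner  | NULL  
6  | Hereditary    | NULL  
7  | The Godfather | 5.7   
8  | The Matrix    | NULL  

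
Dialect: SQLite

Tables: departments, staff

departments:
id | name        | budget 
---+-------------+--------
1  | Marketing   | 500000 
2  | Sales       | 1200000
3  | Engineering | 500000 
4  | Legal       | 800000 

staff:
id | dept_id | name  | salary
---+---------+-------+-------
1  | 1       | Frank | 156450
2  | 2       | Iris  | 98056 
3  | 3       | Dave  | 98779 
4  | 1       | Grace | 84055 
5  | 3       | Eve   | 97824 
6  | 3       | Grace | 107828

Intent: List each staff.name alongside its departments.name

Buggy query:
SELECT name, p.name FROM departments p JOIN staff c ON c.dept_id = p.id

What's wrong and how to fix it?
Bug: 'name' exists in both joined tables, so the database can't tell which one is meant

Fix: Prefix ambiguous columns with the table alias

Corrected query:
SELECT c.name, p.name FROM departments p JOIN staff c ON c.dept_id = p.id

Result:
name  | name       
------+------------
Frank | Marketing  
Iris  | Sales      
Dave  | Engineering
Grace | Marketing  
Eve   | Engineering
Grace | Engineering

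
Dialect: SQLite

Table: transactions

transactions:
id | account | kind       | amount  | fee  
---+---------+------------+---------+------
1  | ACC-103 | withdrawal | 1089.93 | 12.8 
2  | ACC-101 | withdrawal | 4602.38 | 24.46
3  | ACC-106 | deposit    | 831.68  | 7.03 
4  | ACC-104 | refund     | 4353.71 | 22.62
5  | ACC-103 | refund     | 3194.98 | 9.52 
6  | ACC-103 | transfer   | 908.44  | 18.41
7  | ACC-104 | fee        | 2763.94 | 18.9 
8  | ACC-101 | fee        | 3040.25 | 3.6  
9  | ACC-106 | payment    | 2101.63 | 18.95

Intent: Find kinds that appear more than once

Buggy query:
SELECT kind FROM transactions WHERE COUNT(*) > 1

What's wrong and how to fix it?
Bug: WHERE can't reference COUNT(*); aggregates are computed after WHERE

Fix: GROUP BY kind, then filter groups with HAVING COUNT(*) > 1

Corrected query:
SELECT kind FROM transactions GROUP BY kind HAVING COUNT(*) > 1

Result:
kind      
----------
fee       
refund    
withdrawal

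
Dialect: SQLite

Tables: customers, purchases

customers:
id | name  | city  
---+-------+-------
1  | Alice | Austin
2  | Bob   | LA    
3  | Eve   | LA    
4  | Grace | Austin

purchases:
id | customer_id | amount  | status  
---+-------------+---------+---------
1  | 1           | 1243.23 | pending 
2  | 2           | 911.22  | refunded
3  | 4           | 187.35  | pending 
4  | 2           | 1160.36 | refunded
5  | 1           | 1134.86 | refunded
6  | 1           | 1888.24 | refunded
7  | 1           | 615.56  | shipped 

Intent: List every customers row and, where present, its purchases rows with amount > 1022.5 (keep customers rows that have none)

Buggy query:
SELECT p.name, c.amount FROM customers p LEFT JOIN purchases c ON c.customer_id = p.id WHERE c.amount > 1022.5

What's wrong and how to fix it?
Bug: A WHERE condition on the right-hand table after LEFT JOIN drops unmatched parents

Fix: Put 'c.amount > 1022.5' in the JOIN's ON clause instead of WHERE

Corrected query:
SELECT p.name, c.amount FROM customers p LEFT JOIN purchases c ON c.customer_id = p.id AND c.amount > 1022.5

Result:
name  | amount 
------+--------
Alice | 1134.86
Alice | 1243.23
Alice | 1888.24
Bob   | 1160.36
Eve   | NULL   
Grace | NULL   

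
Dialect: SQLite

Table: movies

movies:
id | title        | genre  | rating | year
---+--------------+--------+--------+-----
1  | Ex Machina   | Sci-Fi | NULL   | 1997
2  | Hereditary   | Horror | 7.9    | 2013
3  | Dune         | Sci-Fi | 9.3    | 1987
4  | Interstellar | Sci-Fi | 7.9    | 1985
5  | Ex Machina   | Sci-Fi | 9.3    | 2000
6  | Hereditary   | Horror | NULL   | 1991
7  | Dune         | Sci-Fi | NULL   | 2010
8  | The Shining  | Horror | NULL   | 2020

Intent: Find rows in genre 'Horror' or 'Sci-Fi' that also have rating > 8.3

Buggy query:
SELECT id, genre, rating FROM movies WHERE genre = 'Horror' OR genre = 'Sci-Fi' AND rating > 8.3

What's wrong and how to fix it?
Bug: AND binds tighter than OR, so this parses as genre = 'Horror' OR (genre = 'Sci-Fi' AND rating > 8.3)

Fix: Group the OR with parentheses (or use IN), then AND the threshold

Corrected query:
SELECT id, genre, rating FROM movies WHERE (genre = 'Horror' OR genre = 'Sci-Fi') AND rating > 8.3

Result:
id | genre  | rating
---+--------+-------
3  | Sci-Fi | 9.3   
5  | Sci-Fi | 9.3   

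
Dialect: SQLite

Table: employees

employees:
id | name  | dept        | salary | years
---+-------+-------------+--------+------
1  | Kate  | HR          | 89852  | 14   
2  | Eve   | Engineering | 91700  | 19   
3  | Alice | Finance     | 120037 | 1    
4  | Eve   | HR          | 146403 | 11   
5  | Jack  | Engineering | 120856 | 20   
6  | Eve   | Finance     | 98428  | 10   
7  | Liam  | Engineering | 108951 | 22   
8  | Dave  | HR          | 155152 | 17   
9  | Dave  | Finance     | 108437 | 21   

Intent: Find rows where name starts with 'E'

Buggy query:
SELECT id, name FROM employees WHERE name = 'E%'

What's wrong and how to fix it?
Bug: '=' compares the literal string including the % character; pattern matching needs LIKE

Fix: Replace '=' with LIKE so 'E%' is treated as a pattern

Corrected query:
SELECT id, name FROM employees WHERE name LIKE 'E%'

Result:
id | name
---+-----
2  | Eve 
4  | Eve 
6  | Eve 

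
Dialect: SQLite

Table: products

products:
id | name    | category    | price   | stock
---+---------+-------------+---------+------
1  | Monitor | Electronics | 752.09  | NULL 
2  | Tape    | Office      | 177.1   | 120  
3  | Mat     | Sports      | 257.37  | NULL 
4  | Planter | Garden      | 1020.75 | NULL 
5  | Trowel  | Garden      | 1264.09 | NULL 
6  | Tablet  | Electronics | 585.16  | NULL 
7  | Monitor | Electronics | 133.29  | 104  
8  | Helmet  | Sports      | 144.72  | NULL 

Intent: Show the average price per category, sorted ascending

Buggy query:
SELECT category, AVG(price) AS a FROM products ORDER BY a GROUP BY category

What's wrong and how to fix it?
Bug: ORDER BY appears before GROUP BY; SQL clause order requires GROUP BY first

Fix: Move ORDER BY to the end, after GROUP BY

Corrected query:
SELECT category, AVG(price) AS a FROM products GROUP BY category ORDER BY a

Result:
category    | a      
------------+--------
Office      | 177.1  
Sports      | 201.045
Electronics | 490.18 
Garden      | 1142.42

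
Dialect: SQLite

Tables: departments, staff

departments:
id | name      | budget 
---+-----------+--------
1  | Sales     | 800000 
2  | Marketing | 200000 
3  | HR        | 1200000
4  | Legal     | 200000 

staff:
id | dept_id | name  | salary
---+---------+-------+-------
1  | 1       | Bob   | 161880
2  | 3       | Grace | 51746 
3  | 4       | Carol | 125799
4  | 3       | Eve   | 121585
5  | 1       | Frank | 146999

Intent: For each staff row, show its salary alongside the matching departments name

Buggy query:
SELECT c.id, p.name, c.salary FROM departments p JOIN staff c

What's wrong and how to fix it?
Bug: JOIN with no ON clause produces a cartesian product; every staff row pairs with every departments row

Fix: Specify the join condition linking the foreign key to the parent id

Corrected query:
SELECT c.id, p.name, c.salary FROM departments p JOIN staff c ON c.dept_id = p.id

Result:
id | name  | salary
---+-------+-------
1  | Sales | 161880
2  | HR    | 51746 
3  | Legal | 125799
4  | HR    | 121585
5  | Sales | 146999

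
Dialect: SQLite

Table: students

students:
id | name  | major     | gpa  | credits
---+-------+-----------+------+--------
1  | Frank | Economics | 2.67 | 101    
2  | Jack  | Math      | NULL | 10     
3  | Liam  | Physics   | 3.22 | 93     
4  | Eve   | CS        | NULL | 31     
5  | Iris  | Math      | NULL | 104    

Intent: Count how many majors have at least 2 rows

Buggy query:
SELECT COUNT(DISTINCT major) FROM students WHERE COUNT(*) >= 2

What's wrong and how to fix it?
Bug: WHERE filters individual rows, not groups, so a group-level COUNT is invalid there

Fix: Use a subquery that GROUPs and filters with HAVING, then count its rows

Corrected query:
SELECT COUNT(*) FROM (SELECT major FROM students GROUP BY major HAVING COUNT(*) >= 2)

Result:
COUNT(*)
--------
1       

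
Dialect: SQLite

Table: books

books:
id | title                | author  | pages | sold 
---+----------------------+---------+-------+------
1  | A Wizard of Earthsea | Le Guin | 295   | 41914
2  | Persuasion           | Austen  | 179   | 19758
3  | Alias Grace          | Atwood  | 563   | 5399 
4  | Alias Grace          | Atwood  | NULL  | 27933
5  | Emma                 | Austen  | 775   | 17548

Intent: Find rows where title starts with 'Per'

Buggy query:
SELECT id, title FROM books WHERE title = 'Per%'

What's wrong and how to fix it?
Bug: '=' compares the literal string including the % character; pattern matching needs LIKE

Fix: Replace '=' with LIKE so 'Per%' is treated as a pattern

Corrected query:
SELECT id, title FROM books WHERE title LIKE 'Per%'

Result:
id | title     
---+-----------
2  | Persuasion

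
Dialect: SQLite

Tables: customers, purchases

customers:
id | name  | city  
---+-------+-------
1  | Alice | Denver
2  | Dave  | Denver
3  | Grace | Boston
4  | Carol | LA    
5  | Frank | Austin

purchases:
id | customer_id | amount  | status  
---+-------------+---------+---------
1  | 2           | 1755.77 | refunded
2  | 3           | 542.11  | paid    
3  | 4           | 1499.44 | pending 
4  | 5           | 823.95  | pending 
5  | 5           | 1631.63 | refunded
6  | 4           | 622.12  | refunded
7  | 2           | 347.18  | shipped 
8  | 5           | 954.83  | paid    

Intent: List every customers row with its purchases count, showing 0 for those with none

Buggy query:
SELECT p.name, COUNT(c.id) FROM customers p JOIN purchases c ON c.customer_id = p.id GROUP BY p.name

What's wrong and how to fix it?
Bug: INNER JOIN drops customers rows that have no matching purchases rows

Fix: Switch to LEFT JOIN to retain unmatched parent rows

Corrected query:
SELECT p.name, COUNT(c.id) FROM customers p LEFT JOIN purchases c ON c.customer_id = p.id GROUP BY p.name

Result:
name  | COUNT(c.id)
------+------------
Alice | 0          
Carol | 2          
Dave  | 2          
Frank | 3          
Grace | 1          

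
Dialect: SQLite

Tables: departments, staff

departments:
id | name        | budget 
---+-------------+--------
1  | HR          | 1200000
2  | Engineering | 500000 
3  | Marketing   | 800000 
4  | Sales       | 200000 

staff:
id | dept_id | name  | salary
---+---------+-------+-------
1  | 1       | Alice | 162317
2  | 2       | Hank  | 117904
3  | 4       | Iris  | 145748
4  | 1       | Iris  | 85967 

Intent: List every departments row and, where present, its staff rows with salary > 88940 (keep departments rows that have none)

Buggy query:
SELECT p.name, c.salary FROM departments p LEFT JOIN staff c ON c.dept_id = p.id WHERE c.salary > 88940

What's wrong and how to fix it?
Bug: A WHERE condition on the right-hand table after LEFT JOIN drops unmatched parents

Fix: Move the right-table condition into the ON clause so unmatched parents are kept

Corrected query:
SELECT p.name, c.salary FROM departments p LEFT JOIN staff c ON c.dept_id = p.id AND c.salary > 88940

Result:
name        | salary
------------+-------
HR          | 162317
Engineering | 117904
Marketing   | NULL  
Sales       | 145748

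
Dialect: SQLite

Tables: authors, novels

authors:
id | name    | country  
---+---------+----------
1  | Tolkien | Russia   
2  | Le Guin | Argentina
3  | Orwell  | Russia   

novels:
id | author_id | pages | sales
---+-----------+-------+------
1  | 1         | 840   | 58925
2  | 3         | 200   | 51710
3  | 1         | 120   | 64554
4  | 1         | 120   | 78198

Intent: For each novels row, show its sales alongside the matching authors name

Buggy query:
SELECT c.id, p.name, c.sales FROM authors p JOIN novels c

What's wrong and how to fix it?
Bug: Missing join condition: each novels row is matched to all authors rows instead of just its own

Fix: Add ON c.author_id = p.id to the JOIN

Corrected query:
SELECT c.id, p.name, c.sales FROM authors p JOIN novels c ON c.author_id = p.id

Result:
id | name    | sales
---+---------+------
1  | Tolkien | 58925
2  | Orwell  | 51710
3  | Tolkien | 64554
4  | Tolkien | 78198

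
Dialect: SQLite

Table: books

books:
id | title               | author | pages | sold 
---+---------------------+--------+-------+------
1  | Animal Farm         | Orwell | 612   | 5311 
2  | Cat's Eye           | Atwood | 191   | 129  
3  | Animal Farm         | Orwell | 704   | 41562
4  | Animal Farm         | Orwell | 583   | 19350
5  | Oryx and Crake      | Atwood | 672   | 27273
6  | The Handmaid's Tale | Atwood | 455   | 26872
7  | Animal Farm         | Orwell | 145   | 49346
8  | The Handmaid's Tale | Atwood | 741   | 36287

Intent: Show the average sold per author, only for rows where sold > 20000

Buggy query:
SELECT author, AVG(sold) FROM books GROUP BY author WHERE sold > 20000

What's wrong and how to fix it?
Bug: WHERE cannot follow GROUP BY

Fix: Move the WHERE clause before GROUP BY

Corrected query:
SELECT author, AVG(sold) FROM books WHERE sold > 20000 GROUP BY author

Result:
author | AVG(sold)
-------+----------
Atwood | 30144    
Orwell | 45454    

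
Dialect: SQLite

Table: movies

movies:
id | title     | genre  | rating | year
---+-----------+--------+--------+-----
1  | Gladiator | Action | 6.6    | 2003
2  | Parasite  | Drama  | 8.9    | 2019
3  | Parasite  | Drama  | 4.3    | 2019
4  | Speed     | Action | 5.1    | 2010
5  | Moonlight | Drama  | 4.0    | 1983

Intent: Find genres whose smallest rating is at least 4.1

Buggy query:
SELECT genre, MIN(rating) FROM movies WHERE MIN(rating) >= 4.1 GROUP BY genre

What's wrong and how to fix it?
Bug: Aggregates like MIN are computed per group after WHERE runs

Fix: Replace WHERE with HAVING after the GROUP BY

Corrected query:
SELECT genre, MIN(rating) FROM movies GROUP BY genre HAVING MIN(rating) >= 4.1

Result:
genre  | MIN(rating)
-------+------------
Action | 5.1        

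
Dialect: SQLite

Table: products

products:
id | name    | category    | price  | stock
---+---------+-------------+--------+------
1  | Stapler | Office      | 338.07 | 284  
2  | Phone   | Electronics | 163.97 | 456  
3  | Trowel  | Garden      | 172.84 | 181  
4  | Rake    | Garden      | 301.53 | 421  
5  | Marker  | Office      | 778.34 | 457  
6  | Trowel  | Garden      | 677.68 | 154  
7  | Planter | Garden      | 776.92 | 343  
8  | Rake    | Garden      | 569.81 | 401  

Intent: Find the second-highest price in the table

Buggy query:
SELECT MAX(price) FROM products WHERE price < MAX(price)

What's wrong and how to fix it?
Bug: The inner MAX is an aggregate inside WHERE, which is not allowed

Fix: Put the inner MAX in a scalar subquery

Corrected query:
SELECT MAX(price) FROM products WHERE price < (SELECT MAX(price) FROM products)

Result:
MAX(price)
----------
776.92    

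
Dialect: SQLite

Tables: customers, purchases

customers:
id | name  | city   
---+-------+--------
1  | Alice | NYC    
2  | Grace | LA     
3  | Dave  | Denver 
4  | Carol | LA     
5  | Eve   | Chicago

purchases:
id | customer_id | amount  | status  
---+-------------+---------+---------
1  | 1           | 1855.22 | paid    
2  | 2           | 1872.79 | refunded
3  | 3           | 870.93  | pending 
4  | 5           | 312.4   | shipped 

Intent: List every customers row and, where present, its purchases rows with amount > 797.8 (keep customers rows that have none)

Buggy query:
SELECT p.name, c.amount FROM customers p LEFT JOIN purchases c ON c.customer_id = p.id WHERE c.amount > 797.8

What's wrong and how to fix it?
Bug: A WHERE condition on the right-hand table after LEFT JOIN drops unmatched parents

Fix: Put 'c.amount > 797.8' in the JOIN's ON clause instead of WHERE

Corrected query:
SELECT p.name, c.amount FROM customers p LEFT JOIN purchases c ON c.customer_id = p.id AND c.amount > 797.8

Result:
name  | amount 
------+--------
Alice | 1855.22
Grace | 1872.79
Dave  | 870.93 
Carol | NULL   
Eve   | NULL   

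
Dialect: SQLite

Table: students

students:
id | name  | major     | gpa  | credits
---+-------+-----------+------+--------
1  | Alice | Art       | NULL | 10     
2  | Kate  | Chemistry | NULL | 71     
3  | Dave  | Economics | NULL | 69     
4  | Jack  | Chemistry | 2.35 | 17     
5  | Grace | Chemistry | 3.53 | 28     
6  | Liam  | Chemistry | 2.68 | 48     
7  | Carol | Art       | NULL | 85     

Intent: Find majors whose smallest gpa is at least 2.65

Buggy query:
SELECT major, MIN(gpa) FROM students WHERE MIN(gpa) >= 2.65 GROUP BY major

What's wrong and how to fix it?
Bug: MIN() in WHERE is a misuse of aggregate

Fix: Use HAVING for the per-group MIN condition

Corrected query:
SELECT major, MIN(gpa) FROM students GROUP BY major HAVING MIN(gpa) >= 2.65

Result:
(no rows)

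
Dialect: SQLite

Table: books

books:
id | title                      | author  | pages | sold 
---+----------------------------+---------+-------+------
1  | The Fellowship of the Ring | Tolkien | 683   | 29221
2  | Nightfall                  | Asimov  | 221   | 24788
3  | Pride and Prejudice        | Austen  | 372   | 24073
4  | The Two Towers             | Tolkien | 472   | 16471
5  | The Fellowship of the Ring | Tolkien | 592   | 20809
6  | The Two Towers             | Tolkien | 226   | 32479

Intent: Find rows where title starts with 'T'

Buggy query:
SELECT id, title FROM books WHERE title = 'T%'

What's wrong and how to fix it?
Bug: '=' compares the literal string including the % character; pattern matching needs LIKE

Fix: Replace '=' with LIKE so 'T%' is treated as a pattern

Corrected query:
SELECT id, title FROM books WHERE title LIKE 'T%'

Result:
id | title                     
---+---------------------------
1  | The Fellowship of the Ring
4  | The Two Towers            
5  | The Fellowship of the Ring
6  | The Two Towers            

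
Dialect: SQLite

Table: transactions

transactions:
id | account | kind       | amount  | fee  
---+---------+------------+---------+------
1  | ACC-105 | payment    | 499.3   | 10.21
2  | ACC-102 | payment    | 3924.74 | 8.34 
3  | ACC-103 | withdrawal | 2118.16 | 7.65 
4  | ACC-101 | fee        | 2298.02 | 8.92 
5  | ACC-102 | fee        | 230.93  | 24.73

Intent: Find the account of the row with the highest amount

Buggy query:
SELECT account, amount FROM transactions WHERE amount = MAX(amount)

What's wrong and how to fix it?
Bug: MAX(amount) is an aggregate and cannot be used directly in WHERE

Fix: Use a subquery: WHERE amount = (SELECT MAX(amount) FROM transactions)

Corrected query:
SELECT account, amount FROM transactions WHERE amount = (SELECT MAX(amount) FROM transactions)

Result:
account | amount 
--------+--------
ACC-102 | 3924.74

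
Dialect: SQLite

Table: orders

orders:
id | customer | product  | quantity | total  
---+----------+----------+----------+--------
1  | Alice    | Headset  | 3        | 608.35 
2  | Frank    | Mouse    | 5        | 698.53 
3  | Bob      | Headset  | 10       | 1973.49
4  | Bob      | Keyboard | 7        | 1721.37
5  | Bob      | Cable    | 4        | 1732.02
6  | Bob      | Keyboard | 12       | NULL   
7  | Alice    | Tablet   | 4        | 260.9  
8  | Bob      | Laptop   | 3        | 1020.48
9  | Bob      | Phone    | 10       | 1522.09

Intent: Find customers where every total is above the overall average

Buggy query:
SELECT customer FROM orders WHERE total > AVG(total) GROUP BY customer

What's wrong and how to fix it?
Bug: AVG() is an aggregate; it can't sit directly in WHERE

Fix: Compute the overall average in a scalar subquery and compare each group's MIN against it in HAVING

Corrected query:
SELECT customer FROM orders GROUP BY customer HAVING MIN(total) > (SELECT AVG(total) FROM orders)

Result:
(no rows)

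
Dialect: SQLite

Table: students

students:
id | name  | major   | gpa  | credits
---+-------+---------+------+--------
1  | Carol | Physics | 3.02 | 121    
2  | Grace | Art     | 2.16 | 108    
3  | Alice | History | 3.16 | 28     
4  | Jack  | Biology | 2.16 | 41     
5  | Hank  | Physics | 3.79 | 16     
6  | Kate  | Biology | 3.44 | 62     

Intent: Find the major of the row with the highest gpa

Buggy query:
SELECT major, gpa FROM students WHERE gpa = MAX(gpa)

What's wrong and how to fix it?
Bug: MAX(gpa) is an aggregate and cannot be used directly in WHERE

Fix: Wrap MAX in a scalar subquery so WHERE compares against a single value

Corrected query:
SELECT major, gpa FROM students WHERE gpa = (SELECT MAX(gpa) FROM students)

Result:
major   | gpa 
--------+-----
Physics | 3.79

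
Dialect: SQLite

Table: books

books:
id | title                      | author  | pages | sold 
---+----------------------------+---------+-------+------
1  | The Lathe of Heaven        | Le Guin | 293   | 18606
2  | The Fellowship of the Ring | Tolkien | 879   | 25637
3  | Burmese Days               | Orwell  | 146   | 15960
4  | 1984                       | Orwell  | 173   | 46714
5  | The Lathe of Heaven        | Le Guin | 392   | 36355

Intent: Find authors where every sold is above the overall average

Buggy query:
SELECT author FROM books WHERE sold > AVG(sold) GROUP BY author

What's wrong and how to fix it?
Bug: AVG() is an aggregate; it can't sit directly in WHERE

Fix: Compute the overall average in a scalar subquery and compare each group's MIN against it in HAVING

Corrected query:
SELECT author FROM books GROUP BY author HAVING MIN(sold) > (SELECT AVG(sold) FROM books)

Result:
(no rows)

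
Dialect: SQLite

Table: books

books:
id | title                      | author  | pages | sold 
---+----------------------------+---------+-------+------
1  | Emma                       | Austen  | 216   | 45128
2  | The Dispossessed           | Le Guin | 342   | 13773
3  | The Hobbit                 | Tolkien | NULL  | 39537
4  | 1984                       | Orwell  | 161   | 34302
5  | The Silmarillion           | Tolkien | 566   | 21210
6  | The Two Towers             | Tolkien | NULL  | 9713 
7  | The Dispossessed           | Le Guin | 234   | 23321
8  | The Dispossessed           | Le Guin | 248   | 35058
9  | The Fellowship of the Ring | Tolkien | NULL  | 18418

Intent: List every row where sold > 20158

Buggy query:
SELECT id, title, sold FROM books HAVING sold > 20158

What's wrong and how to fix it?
Bug: This is a non-aggregate query (no GROUP BY, no aggregates), so in SQLite the HAVING clause is invalid here; a row-level condition belongs in WHERE

Fix: Replace HAVING with WHERE since the condition applies to individual rows

Corrected query:
SELECT id, title, sold FROM books WHERE sold > 20158

Result:
id | title            | sold 
---+------------------+------
1  | Emma             | 45128
3  | The Hobbit       | 39537
4  | 1984             | 34302
5  | The Silmarillion | 21210
7  | The Dispossessed | 23321
8  | The Dispossessed | 35058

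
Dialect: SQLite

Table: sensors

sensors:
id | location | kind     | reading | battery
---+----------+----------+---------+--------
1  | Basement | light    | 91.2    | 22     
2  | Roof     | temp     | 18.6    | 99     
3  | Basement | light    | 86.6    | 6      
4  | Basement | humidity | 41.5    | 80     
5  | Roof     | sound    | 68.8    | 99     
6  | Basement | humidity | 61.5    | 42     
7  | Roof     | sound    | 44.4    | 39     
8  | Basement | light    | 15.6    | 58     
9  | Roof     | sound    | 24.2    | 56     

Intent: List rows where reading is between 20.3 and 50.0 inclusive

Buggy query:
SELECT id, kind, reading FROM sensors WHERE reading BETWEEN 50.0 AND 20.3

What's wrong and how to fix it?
Bug: The bounds are reversed; BETWEEN a AND b requires a <= b to match anything

Fix: Swap the bounds so the smaller value comes first

Corrected query:
SELECT id, kind, reading FROM sensors WHERE reading BETWEEN 20.3 AND 50.0

Result:
id | kind     | reading
---+----------+--------
4  | humidity | 41.5   
7  | sound    | 44.4   
9  | sound    | 24.2   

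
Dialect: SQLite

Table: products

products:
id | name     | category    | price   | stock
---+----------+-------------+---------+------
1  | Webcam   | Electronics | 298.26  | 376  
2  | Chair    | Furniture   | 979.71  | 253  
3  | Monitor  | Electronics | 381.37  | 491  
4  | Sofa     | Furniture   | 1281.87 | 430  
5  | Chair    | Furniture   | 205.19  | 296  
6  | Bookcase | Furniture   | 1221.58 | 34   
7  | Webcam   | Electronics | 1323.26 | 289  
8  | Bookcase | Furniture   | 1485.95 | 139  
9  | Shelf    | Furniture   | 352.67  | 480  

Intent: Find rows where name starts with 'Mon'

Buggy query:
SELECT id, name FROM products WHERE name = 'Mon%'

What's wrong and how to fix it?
Bug: '=' compares the literal string including the % character; pattern matching needs LIKE

Fix: Replace '=' with LIKE so 'Mon%' is treated as a pattern

Corrected query:
SELECT id, name FROM products WHERE name LIKE 'Mon%'

Result:
id | name   
---+--------
3  | Monitor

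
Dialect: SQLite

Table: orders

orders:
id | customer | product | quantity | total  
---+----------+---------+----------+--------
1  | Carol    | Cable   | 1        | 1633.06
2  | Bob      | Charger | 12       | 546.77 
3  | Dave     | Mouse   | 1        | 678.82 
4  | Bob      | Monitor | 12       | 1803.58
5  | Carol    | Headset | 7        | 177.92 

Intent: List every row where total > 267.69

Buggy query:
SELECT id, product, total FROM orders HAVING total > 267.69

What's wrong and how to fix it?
Bug: HAVING filters the output of aggregation, but this query has no GROUP BY and no aggregate functions, so SQLite rejects it (HAVING clause on a non-aggregate query); the condition here is per row

Fix: Replace HAVING with WHERE since the condition applies to individual rows

Corrected query:
SELECT id, product, total FROM orders WHERE total > 267.69

Result:
id | product | total  
---+---------+--------
1  | Cable   | 1633.06
2  | Charger | 546.77 
3  | Mouse   | 678.82 
4  | Monitor | 1803.58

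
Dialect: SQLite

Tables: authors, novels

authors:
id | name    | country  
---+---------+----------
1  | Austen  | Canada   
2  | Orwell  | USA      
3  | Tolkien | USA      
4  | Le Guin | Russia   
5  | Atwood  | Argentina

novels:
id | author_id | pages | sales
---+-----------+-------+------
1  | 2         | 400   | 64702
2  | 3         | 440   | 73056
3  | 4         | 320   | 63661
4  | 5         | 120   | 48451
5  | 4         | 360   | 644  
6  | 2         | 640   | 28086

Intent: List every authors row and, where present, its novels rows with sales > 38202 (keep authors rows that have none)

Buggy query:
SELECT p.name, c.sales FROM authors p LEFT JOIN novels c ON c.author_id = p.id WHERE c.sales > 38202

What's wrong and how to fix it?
Bug: A WHERE condition on the right-hand table after LEFT JOIN drops unmatched parents

Fix: Put 'c.sales > 38202' in the JOIN's ON clause instead of WHERE

Corrected query:
SELECT p.name, c.sales FROM authors p LEFT JOIN novels c ON c.author_id = p.id AND c.sales > 38202

Result:
name    | sales
--------+------
Austen  | NULL 
Orwell  | 64702
Tolkien | 73056
Le Guin | 63661
Atwood  | 48451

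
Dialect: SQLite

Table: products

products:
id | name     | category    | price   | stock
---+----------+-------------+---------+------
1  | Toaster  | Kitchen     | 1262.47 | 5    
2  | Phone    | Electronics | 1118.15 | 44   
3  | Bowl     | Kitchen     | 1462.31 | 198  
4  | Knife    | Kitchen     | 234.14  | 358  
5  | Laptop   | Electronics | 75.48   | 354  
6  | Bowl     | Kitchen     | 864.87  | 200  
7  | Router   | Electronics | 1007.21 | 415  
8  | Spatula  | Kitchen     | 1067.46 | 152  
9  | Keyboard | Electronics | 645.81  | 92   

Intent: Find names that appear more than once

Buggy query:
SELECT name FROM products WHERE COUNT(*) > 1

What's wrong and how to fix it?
Bug: WHERE can't reference COUNT(*); aggregates are computed after WHERE

Fix: Group first, then use HAVING for the count condition

Corrected query:
SELECT name FROM products GROUP BY name HAVING COUNT(*) > 1

Result:
name
----
Bowl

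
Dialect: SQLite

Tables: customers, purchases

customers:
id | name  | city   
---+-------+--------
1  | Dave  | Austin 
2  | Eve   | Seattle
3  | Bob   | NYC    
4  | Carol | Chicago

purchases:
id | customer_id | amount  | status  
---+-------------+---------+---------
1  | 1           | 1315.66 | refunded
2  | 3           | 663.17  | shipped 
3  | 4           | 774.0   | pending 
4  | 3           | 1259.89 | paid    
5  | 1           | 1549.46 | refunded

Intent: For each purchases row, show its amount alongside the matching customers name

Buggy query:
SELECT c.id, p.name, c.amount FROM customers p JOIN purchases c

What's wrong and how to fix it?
Bug: JOIN with no ON clause produces a cartesian product; every purchases row pairs with every customers row

Fix: Add ON c.customer_id = p.id to the JOIN

Corrected query:
SELECT c.id, p.name, c.amount FROM customers p JOIN purchases c ON c.customer_id = p.id

Result:
id | name  | amount 
---+-------+--------
1  | Dave  | 1315.66
2  | Bob   | 663.17 
3  | Carol | 774    
4  | Bob   | 1259.89
5  | Dave  | 1549.46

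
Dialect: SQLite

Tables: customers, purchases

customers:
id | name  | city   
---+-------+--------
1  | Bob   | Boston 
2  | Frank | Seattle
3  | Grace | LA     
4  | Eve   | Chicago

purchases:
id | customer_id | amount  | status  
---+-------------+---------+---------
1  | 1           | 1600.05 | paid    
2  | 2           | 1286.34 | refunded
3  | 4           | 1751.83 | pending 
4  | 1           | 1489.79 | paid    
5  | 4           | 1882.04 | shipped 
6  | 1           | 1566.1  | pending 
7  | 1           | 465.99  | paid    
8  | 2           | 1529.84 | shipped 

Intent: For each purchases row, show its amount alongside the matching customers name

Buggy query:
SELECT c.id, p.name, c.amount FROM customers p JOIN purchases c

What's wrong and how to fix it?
Bug: JOIN with no ON clause produces a cartesian product; every purchases row pairs with every customers row

Fix: Add ON c.customer_id = p.id to the JOIN

Corrected query:
SELECT c.id, p.name, c.amount FROM customers p JOIN purchases c ON c.customer_id = p.id

Result:
id | name  | amount 
---+-------+--------
1  | Bob   | 1600.05
2  | Frank | 1286.34
3  | Eve   | 1751.83
4  | Bob   | 1489.79
5  | Eve   | 1882.04
6  | Bob   | 1566.1 
7  | Bob   | 465.99 
8  | Frank | 1529.84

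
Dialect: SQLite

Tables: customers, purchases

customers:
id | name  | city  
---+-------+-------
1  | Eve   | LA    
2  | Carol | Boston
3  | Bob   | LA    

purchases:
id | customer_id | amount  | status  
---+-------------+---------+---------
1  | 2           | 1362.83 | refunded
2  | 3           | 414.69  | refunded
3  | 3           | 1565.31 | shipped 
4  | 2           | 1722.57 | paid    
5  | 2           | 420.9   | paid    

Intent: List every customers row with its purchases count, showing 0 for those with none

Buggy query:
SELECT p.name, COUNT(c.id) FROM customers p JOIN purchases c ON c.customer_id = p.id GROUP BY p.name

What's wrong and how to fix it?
Bug: INNER JOIN drops customers rows that have no matching purchases rows

Fix: Use LEFT JOIN so parents without children still appear (COUNT(c.id) gives 0)

Corrected query:
SELECT p.name, COUNT(c.id) FROM customers p LEFT JOIN purchases c ON c.customer_id = p.id GROUP BY p.name

Result:
name  | COUNT(c.id)
------+------------
Bob   | 2          
Carol | 3          
Eve   | 0          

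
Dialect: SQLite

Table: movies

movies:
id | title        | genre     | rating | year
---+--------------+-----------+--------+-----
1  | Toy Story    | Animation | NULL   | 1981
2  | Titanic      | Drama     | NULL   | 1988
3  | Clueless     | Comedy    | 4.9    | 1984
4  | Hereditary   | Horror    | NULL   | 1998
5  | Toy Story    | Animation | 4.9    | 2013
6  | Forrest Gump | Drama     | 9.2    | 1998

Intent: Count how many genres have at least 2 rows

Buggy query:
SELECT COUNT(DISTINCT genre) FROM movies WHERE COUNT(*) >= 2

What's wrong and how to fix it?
Bug: COUNT(*) cannot appear in WHERE; the per-group count doesn't exist yet

Fix: Group first with HAVING COUNT(*) >= 2, then COUNT the resulting groups

Corrected query:
SELECT COUNT(*) FROM (SELECT genre FROM movies GROUP BY genre HAVING COUNT(*) >= 2)

Result:
COUNT(*)
--------
2       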